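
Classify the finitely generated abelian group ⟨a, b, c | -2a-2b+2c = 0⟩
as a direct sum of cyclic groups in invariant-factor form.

Answer: M ≅ ℤ^2 ⊕ ℤ/2

Derivation:
rank_ℚ(R)=1; free=3−1=2
SNF(R) diag = [2] → torsion [2]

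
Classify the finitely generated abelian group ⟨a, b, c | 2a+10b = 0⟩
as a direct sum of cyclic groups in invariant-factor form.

rank_ℚ(R)=1; free=3−1=2
SNF(R) diag = [2] → torsion [2]

Answer: M ≅ ℤ^2 ⊕ ℤ/2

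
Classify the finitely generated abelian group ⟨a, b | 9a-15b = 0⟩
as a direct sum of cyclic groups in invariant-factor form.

rank_ℚ(R)=1; free=2−1=1
SNF(R) diag = [3] → torsion [3]

Answer: M ≅ ℤ^1 ⊕ ℤ/3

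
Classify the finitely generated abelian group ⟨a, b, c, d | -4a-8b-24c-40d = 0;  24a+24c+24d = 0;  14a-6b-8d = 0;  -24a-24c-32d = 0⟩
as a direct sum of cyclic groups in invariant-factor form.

Answer: M ≅ ℤ/2 ⊕ ℤ/4 ⊕ ℤ/8 ⊕ ℤ/24

Derivation:
rank_ℚ(R)=4; free=4−4=0
SNF(R) diag = [2, 4, 8, 24] → torsion [2, 4, 8, 24]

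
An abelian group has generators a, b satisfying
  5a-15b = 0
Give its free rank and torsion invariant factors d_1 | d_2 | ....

rank_ℚ(R)=1; free=2−1=1
SNF(R) diag = [5] → torsion [5]

Answer: M ≅ ℤ^1 ⊕ ℤ/5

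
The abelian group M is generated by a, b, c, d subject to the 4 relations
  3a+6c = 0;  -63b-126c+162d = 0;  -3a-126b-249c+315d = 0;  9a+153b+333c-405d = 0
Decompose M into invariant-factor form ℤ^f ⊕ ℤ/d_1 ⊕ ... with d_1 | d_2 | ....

Answer: M ≅ ℤ/3 ⊕ ℤ/9 ⊕ ℤ/9 ⊕ ℤ/18

Derivation:
rank_ℚ(R)=4; free=4−4=0
SNF(R) diag = [3, 9, 9, 18] → torsion [3, 9, 9, 18]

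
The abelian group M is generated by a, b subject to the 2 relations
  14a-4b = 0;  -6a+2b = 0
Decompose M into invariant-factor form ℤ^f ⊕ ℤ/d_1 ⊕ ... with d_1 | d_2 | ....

rank_ℚ(R)=2; free=2−2=0
SNF(R) diag = [2, 2] → torsion [2, 2]

Answer: M ≅ ℤ/2 ⊕ ℤ/2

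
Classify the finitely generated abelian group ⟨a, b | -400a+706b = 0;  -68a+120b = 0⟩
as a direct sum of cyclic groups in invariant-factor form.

Answer: M ≅ ℤ/2 ⊕ ℤ/4

Derivation:
rank_ℚ(R)=2; free=2−2=0
SNF(R) diag = [2, 4] → torsion [2, 4]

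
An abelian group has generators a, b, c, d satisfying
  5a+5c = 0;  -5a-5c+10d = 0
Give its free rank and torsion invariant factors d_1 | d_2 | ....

rank_ℚ(R)=2; free=4−2=2
SNF(R) diag = [5, 10] → torsion [5, 10]

Answer: M ≅ ℤ^2 ⊕ ℤ/5 ⊕ ℤ/10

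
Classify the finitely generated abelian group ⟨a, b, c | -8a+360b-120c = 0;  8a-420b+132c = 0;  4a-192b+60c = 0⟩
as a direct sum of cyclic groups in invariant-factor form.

Answer: M ≅ ℤ/4 ⊕ ℤ/12 ⊕ ℤ/24

Derivation:
rank_ℚ(R)=3; free=3−3=0
SNF(R) diag = [4, 12, 24] → torsion [4, 12, 24]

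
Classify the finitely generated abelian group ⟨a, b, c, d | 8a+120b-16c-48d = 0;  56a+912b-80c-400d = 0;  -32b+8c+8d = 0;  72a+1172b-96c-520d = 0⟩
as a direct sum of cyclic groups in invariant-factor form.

rank_ℚ(R)=4; free=4−4=0
SNF(R) diag = [4, 8, 8, 16] → torsion [4, 8, 8, 16]

Answer: M ≅ ℤ/4 ⊕ ℤ/8 ⊕ ℤ/8 ⊕ ℤ/16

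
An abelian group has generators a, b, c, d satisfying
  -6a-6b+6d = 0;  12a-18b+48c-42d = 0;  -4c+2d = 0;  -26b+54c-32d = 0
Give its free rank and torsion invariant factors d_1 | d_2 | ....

Answer: M ≅ ℤ/2 ⊕ ℤ/2 ⊕ ℤ/6 ⊕ ℤ/6

Derivation:
rank_ℚ(R)=4; free=4−4=0
SNF(R) diag = [2, 2, 6, 6] → torsion [2, 2, 6, 6]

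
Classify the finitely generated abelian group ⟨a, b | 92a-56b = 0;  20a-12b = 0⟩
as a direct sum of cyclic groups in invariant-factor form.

Answer: M ≅ ℤ/4 ⊕ ℤ/4

Derivation:
rank_ℚ(R)=2; free=2−2=0
SNF(R) diag = [4, 4] → torsion [4, 4]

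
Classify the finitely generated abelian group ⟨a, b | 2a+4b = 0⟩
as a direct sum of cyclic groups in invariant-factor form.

rank_ℚ(R)=1; free=2−1=1
SNF(R) diag = [2] → torsion [2]

Answer: M ≅ ℤ^1 ⊕ ℤ/2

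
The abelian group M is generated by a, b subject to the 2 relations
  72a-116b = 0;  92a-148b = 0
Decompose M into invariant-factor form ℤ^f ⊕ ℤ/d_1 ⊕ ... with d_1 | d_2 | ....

Answer: M ≅ ℤ/4 ⊕ ℤ/4

Derivation:
rank_ℚ(R)=2; free=2−2=0
SNF(R) diag = [4, 4] → torsion [4, 4]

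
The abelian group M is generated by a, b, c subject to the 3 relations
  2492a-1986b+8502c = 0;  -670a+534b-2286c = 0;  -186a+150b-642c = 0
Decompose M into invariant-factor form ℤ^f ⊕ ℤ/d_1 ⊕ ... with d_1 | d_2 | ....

rank_ℚ(R)=3; free=3−3=0
SNF(R) diag = [2, 6, 12] → torsion [2, 6, 12]

Answer: M ≅ ℤ/2 ⊕ ℤ/6 ⊕ ℤ/12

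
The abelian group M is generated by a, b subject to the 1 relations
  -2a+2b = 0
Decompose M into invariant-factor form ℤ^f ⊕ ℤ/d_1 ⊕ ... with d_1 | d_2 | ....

rank_ℚ(R)=1; free=2−1=1
SNF(R) diag = [2] → torsion [2]

Answer: M ≅ ℤ^1 ⊕ ℤ/2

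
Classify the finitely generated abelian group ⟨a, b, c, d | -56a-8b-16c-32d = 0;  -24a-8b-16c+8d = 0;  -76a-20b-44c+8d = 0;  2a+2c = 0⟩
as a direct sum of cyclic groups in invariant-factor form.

Answer: M ≅ ℤ/2 ⊕ ℤ/4 ⊕ ℤ/8 ⊕ ℤ/24

Derivation:
rank_ℚ(R)=4; free=4−4=0
SNF(R) diag = [2, 4, 8, 24] → torsion [2, 4, 8, 24]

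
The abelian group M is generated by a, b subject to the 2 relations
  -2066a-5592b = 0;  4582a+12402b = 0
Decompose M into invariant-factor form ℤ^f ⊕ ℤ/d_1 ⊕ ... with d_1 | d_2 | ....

rank_ℚ(R)=2; free=2−2=0
SNF(R) diag = [2, 6] → torsion [2, 6]

Answer: M ≅ ℤ/2 ⊕ ℤ/6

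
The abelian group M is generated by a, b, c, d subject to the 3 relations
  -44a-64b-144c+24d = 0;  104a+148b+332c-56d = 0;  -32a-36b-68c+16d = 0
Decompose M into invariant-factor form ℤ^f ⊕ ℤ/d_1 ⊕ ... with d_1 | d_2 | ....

Answer: M ≅ ℤ^1 ⊕ ℤ/4 ⊕ ℤ/4 ⊕ ℤ/8

Derivation:
rank_ℚ(R)=3; free=4−3=1
SNF(R) diag = [4, 4, 8] → torsion [4, 4, 8]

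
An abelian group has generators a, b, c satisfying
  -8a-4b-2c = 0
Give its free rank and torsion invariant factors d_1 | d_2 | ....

rank_ℚ(R)=1; free=3−1=2
SNF(R) diag = [2] → torsion [2]

Answer: M ≅ ℤ^2 ⊕ ℤ/2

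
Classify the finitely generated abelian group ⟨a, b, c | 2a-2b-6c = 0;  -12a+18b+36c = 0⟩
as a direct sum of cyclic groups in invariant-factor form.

Answer: M ≅ ℤ^1 ⊕ ℤ/2 ⊕ ℤ/6

Derivation:
rank_ℚ(R)=2; free=3−2=1
SNF(R) diag = [2, 6] → torsion [2, 6]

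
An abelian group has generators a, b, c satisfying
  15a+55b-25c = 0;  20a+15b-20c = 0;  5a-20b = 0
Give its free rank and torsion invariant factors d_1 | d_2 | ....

rank_ℚ(R)=3; free=3−3=0
SNF(R) diag = [5, 5, 15] → torsion [5, 5, 15]

Answer: M ≅ ℤ/5 ⊕ ℤ/5 ⊕ ℤ/15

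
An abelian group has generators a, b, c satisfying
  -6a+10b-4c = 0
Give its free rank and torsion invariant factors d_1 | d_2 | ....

rank_ℚ(R)=1; free=3−1=2
SNF(R) diag = [2] → torsion [2]

Answer: M ≅ ℤ^2 ⊕ ℤ/2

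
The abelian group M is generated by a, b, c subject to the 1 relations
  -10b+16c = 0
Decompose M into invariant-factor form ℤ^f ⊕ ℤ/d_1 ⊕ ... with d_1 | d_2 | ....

rank_ℚ(R)=1; free=3−1=2
SNF(R) diag = [2] → torsion [2]

Answer: M ≅ ℤ^2 ⊕ ℤ/2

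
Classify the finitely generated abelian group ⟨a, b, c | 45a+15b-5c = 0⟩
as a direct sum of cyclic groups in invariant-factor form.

Answer: M ≅ ℤ^2 ⊕ ℤ/5

Derivation:
rank_ℚ(R)=1; free=3−1=2
SNF(R) diag = [5] → torsion [5]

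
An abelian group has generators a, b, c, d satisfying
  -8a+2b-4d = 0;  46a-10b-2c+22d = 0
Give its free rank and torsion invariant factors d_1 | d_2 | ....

rank_ℚ(R)=2; free=4−2=2
SNF(R) diag = [2, 2] → torsion [2, 2]

Answer: M ≅ ℤ^2 ⊕ ℤ/2 ⊕ ℤ/2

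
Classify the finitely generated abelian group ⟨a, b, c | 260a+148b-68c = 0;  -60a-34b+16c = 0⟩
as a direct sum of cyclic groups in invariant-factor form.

Answer: M ≅ ℤ^1 ⊕ ℤ/2 ⊕ ℤ/4

Derivation:
rank_ℚ(R)=2; free=3−2=1
SNF(R) diag = [2, 4] → torsion [2, 4]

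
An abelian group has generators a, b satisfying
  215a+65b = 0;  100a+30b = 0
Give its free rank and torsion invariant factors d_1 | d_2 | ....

Answer: M ≅ ℤ/5 ⊕ ℤ/10

Derivation:
rank_ℚ(R)=2; free=2−2=0
SNF(R) diag = [5, 10] → torsion [5, 10]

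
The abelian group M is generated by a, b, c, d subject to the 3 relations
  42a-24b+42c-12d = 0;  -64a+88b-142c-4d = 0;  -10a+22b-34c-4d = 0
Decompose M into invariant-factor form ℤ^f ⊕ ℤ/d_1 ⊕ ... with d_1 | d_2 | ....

rank_ℚ(R)=3; free=4−3=1
SNF(R) diag = [2, 6, 18] → torsion [2, 6, 18]

Answer: M ≅ ℤ^1 ⊕ ℤ/2 ⊕ ℤ/6 ⊕ ℤ/18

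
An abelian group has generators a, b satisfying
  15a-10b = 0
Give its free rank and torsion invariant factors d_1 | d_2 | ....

rank_ℚ(R)=1; free=2−1=1
SNF(R) diag = [5] → torsion [5]

Answer: M ≅ ℤ^1 ⊕ ℤ/5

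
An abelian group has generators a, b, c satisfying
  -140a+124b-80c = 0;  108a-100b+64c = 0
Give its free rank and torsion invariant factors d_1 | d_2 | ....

Answer: M ≅ ℤ^1 ⊕ ℤ/4 ⊕ ℤ/8

Derivation:
rank_ℚ(R)=2; free=3−2=1
SNF(R) diag = [4, 8] → torsion [4, 8]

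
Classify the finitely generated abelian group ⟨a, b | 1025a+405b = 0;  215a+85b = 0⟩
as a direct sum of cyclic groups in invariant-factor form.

rank_ℚ(R)=2; free=2−2=0
SNF(R) diag = [5, 10] → torsion [5, 10]

Answer: M ≅ ℤ/5 ⊕ ℤ/10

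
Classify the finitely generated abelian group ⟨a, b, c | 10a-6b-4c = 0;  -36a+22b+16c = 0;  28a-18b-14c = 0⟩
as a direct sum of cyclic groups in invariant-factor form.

Answer: M ≅ ℤ/2 ⊕ ℤ/2 ⊕ ℤ/2

Derivation:
rank_ℚ(R)=3; free=3−3=0
SNF(R) diag = [2, 2, 2] → torsion [2, 2, 2]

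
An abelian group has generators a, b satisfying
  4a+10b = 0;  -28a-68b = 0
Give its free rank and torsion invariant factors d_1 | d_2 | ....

Answer: M ≅ ℤ/2 ⊕ ℤ/4

Derivation:
rank_ℚ(R)=2; free=2−2=0
SNF(R) diag = [2, 4] → torsion [2, 4]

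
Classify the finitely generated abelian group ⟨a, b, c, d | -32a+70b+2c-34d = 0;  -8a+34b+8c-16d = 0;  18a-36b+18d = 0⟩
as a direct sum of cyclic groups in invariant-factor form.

Answer: M ≅ ℤ^1 ⊕ ℤ/2 ⊕ ℤ/6 ⊕ ℤ/18

Derivation:
rank_ℚ(R)=3; free=4−3=1
SNF(R) diag = [2, 6, 18] → torsion [2, 6, 18]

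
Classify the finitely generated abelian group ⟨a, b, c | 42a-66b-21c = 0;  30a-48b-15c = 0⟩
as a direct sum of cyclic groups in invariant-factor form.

Answer: M ≅ ℤ^1 ⊕ ℤ/3 ⊕ ℤ/6

Derivation:
rank_ℚ(R)=2; free=3−2=1
SNF(R) diag = [3, 6] → torsion [3, 6]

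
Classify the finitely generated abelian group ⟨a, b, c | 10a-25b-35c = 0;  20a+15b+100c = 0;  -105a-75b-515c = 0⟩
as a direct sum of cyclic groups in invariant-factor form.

rank_ℚ(R)=3; free=3−3=0
SNF(R) diag = [5, 5, 5] → torsion [5, 5, 5]

Answer: M ≅ ℤ/5 ⊕ ℤ/5 ⊕ ℤ/5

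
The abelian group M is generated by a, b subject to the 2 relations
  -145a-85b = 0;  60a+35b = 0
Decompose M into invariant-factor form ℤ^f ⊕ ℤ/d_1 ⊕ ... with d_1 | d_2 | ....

Answer: M ≅ ℤ/5 ⊕ ℤ/5

Derivation:
rank_ℚ(R)=2; free=2−2=0
SNF(R) diag = [5, 5] → torsion [5, 5]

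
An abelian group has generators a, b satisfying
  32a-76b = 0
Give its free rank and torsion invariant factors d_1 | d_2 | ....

rank_ℚ(R)=1; free=2−1=1
SNF(R) diag = [4] → torsion [4]

Answer: M ≅ ℤ^1 ⊕ ℤ/4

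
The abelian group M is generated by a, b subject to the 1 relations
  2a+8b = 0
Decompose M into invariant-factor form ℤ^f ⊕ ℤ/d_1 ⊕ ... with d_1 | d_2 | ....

rank_ℚ(R)=1; free=2−1=1
SNF(R) diag = [2] → torsion [2]

Answer: M ≅ ℤ^1 ⊕ ℤ/2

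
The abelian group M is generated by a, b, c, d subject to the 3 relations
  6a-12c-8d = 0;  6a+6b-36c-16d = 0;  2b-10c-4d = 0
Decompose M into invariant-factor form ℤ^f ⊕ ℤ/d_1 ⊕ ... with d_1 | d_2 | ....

Answer: M ≅ ℤ^1 ⊕ ℤ/2 ⊕ ℤ/2 ⊕ ℤ/6

Derivation:
rank_ℚ(R)=3; free=4−3=1
SNF(R) diag = [2, 2, 6] → torsion [2, 2, 6]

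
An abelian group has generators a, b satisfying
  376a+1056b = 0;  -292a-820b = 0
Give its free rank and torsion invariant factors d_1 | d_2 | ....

rank_ℚ(R)=2; free=2−2=0
SNF(R) diag = [4, 8] → torsion [4, 8]

Answer: M ≅ ℤ/4 ⊕ ℤ/8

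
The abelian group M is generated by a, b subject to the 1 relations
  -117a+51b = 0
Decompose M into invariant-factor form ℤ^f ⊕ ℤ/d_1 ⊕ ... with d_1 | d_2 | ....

rank_ℚ(R)=1; free=2−1=1
SNF(R) diag = [3] → torsion [3]

Answer: M ≅ ℤ^1 ⊕ ℤ/3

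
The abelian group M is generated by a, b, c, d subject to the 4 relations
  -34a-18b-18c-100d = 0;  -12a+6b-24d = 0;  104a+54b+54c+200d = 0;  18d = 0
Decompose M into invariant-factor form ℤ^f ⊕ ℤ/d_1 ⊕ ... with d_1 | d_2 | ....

rank_ℚ(R)=4; free=4−4=0
SNF(R) diag = [2, 6, 18, 18] → torsion [2, 6, 18, 18]

Answer: M ≅ ℤ/2 ⊕ ℤ/6 ⊕ ℤ/18 ⊕ ℤ/18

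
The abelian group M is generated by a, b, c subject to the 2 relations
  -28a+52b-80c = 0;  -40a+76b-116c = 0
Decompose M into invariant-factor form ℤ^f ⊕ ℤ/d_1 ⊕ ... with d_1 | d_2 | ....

Answer: M ≅ ℤ^1 ⊕ ℤ/4 ⊕ ℤ/12

Derivation:
rank_ℚ(R)=2; free=3−2=1
SNF(R) diag = [4, 12] → torsion [4, 12]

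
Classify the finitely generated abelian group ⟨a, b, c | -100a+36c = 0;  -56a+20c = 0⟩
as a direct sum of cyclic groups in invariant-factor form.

rank_ℚ(R)=2; free=3−2=1
SNF(R) diag = [4, 4] → torsion [4, 4]

Answer: M ≅ ℤ^1 ⊕ ℤ/4 ⊕ ℤ/4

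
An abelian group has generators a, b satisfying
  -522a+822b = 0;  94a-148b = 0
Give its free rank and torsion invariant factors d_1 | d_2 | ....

Answer: M ≅ ℤ/2 ⊕ ℤ/6

Derivation:
rank_ℚ(R)=2; free=2−2=0
SNF(R) diag = [2, 6] → torsion [2, 6]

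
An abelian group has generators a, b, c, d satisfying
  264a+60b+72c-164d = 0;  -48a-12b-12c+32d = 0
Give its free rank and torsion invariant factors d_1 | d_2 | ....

rank_ℚ(R)=2; free=4−2=2
SNF(R) diag = [4, 12] → torsion [4, 12]

Answer: M ≅ ℤ^2 ⊕ ℤ/4 ⊕ ℤ/12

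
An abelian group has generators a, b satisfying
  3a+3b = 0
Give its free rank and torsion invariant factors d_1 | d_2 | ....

Answer: M ≅ ℤ^1 ⊕ ℤ/3

Derivation:
rank_ℚ(R)=1; free=2−1=1
SNF(R) diag = [3] → torsion [3]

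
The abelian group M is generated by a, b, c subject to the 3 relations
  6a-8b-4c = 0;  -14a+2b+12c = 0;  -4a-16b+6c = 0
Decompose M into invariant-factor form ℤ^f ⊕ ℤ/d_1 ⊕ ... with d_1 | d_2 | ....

Answer: M ≅ ℤ/2 ⊕ ℤ/2 ⊕ ℤ/2

Derivation:
rank_ℚ(R)=3; free=3−3=0
SNF(R) diag = [2, 2, 2] → torsion [2, 2, 2]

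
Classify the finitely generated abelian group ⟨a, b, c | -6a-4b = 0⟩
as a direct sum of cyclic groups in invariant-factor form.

rank_ℚ(R)=1; free=3−1=2
SNF(R) diag = [2] → torsion [2]

Answer: M ≅ ℤ^2 ⊕ ℤ/2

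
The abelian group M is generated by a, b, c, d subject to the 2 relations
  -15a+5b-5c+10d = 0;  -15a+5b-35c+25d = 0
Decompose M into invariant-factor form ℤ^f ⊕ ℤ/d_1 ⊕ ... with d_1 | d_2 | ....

Answer: M ≅ ℤ^2 ⊕ ℤ/5 ⊕ ℤ/15

Derivation:
rank_ℚ(R)=2; free=4−2=2
SNF(R) diag = [5, 15] → torsion [5, 15]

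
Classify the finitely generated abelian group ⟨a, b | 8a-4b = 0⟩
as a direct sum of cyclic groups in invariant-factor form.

Answer: M ≅ ℤ^1 ⊕ ℤ/4

Derivation:
rank_ℚ(R)=1; free=2−1=1
SNF(R) diag = [4] → torsion [4]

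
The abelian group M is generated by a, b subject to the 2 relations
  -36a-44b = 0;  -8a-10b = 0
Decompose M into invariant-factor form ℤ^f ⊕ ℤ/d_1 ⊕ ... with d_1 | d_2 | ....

Answer: M ≅ ℤ/2 ⊕ ℤ/4

Derivation:
rank_ℚ(R)=2; free=2−2=0
SNF(R) diag = [2, 4] → torsion [2, 4]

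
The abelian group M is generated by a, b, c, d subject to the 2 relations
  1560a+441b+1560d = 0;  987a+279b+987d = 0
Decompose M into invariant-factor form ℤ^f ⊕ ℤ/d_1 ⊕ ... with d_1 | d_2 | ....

rank_ℚ(R)=2; free=4−2=2
SNF(R) diag = [3, 9] → torsion [3, 9]

Answer: M ≅ ℤ^2 ⊕ ℤ/3 ⊕ ℤ/9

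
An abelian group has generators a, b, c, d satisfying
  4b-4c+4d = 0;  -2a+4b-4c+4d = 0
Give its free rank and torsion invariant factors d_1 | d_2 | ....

rank_ℚ(R)=2; free=4−2=2
SNF(R) diag = [2, 4] → torsion [2, 4]

Answer: M ≅ ℤ^2 ⊕ ℤ/2 ⊕ ℤ/4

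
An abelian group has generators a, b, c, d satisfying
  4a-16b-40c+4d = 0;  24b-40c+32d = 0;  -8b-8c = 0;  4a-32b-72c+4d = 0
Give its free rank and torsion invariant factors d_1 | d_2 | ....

rank_ℚ(R)=4; free=4−4=0
SNF(R) diag = [4, 8, 16, 32] → torsion [4, 8, 16, 32]

Answer: M ≅ ℤ/4 ⊕ ℤ/8 ⊕ ℤ/16 ⊕ ℤ/32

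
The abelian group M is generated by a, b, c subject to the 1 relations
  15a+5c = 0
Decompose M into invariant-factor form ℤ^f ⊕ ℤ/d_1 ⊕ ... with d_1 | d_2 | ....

rank_ℚ(R)=1; free=3−1=2
SNF(R) diag = [5] → torsion [5]

Answer: M ≅ ℤ^2 ⊕ ℤ/5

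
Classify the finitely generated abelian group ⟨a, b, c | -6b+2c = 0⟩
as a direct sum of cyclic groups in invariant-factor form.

rank_ℚ(R)=1; free=3−1=2
SNF(R) diag = [2] → torsion [2]

Answer: M ≅ ℤ^2 ⊕ ℤ/2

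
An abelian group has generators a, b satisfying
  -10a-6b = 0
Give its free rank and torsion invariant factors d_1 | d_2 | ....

Answer: M ≅ ℤ^1 ⊕ ℤ/2

Derivation:
rank_ℚ(R)=1; free=2−1=1
SNF(R) diag = [2] → torsion [2]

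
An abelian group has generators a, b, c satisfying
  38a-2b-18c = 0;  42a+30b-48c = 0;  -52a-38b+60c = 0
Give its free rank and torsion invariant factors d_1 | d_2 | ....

Answer: M ≅ ℤ/2 ⊕ ℤ/6 ⊕ ℤ/18

Derivation:
rank_ℚ(R)=3; free=3−3=0
SNF(R) diag = [2, 6, 18] → torsion [2, 6, 18]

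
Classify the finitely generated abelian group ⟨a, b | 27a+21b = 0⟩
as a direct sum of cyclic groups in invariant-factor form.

Answer: M ≅ ℤ^1 ⊕ ℤ/3

Derivation:
rank_ℚ(R)=1; free=2−1=1
SNF(R) diag = [3] → torsion [3]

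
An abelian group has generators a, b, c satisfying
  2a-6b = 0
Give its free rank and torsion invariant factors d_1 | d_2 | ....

Answer: M ≅ ℤ^2 ⊕ ℤ/2

Derivation:
rank_ℚ(R)=1; free=3−1=2
SNF(R) diag = [2] → torsion [2]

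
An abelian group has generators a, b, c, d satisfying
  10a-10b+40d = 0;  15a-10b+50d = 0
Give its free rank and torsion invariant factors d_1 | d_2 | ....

Answer: M ≅ ℤ^2 ⊕ ℤ/5 ⊕ ℤ/10

Derivation:
rank_ℚ(R)=2; free=4−2=2
SNF(R) diag = [5, 10] → torsion [5, 10]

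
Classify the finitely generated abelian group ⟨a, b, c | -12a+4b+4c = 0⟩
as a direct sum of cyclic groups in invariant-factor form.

rank_ℚ(R)=1; free=3−1=2
SNF(R) diag = [4] → torsion [4]

Answer: M ≅ ℤ^2 ⊕ ℤ/4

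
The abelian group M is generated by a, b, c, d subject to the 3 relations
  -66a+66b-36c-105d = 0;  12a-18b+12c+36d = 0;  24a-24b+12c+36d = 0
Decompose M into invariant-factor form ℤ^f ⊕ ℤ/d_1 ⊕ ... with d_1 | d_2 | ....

rank_ℚ(R)=3; free=4−3=1
SNF(R) diag = [3, 6, 12] → torsion [3, 6, 12]

Answer: M ≅ ℤ^1 ⊕ ℤ/3 ⊕ ℤ/6 ⊕ ℤ/12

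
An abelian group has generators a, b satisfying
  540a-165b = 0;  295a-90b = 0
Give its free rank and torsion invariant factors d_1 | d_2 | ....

rank_ℚ(R)=2; free=2−2=0
SNF(R) diag = [5, 15] → torsion [5, 15]

Answer: M ≅ ℤ/5 ⊕ ℤ/15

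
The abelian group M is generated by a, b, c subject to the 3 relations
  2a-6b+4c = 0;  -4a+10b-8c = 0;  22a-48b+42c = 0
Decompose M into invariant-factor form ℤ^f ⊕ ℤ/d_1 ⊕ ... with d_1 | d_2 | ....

rank_ℚ(R)=3; free=3−3=0
SNF(R) diag = [2, 2, 2] → torsion [2, 2, 2]

Answer: M ≅ ℤ/2 ⊕ ℤ/2 ⊕ ℤ/2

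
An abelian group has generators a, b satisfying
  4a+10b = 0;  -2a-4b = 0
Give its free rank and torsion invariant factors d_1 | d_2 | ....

rank_ℚ(R)=2; free=2−2=0
SNF(R) diag = [2, 2] → torsion [2, 2]

Answer: M ≅ ℤ/2 ⊕ ℤ/2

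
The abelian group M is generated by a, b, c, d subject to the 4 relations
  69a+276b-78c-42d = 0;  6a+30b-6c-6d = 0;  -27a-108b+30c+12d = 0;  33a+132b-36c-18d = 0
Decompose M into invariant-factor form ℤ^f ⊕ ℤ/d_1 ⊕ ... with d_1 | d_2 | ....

Answer: M ≅ ℤ/3 ⊕ ℤ/6 ⊕ ℤ/6 ⊕ ℤ/18

Derivation:
rank_ℚ(R)=4; free=4−4=0
SNF(R) diag = [3, 6, 6, 18] → torsion [3, 6, 6, 18]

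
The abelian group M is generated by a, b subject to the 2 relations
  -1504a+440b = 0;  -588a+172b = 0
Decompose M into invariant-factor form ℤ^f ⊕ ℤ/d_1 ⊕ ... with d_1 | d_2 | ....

Answer: M ≅ ℤ/4 ⊕ ℤ/8

Derivation:
rank_ℚ(R)=2; free=2−2=0
SNF(R) diag = [4, 8] → torsion [4, 8]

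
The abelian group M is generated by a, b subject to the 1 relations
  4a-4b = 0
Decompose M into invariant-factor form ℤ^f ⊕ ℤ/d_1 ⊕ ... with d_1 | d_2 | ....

Answer: M ≅ ℤ^1 ⊕ ℤ/4

Derivation:
rank_ℚ(R)=1; free=2−1=1
SNF(R) diag = [4] → torsion [4]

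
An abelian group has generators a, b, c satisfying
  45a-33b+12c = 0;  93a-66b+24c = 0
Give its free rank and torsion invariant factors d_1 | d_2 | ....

Answer: M ≅ ℤ^1 ⊕ ℤ/3 ⊕ ℤ/3

Derivation:
rank_ℚ(R)=2; free=3−2=1
SNF(R) diag = [3, 3] → torsion [3, 3]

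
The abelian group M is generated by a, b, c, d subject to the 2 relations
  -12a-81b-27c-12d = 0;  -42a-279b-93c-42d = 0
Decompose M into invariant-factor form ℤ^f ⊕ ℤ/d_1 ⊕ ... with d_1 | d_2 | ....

Answer: M ≅ ℤ^2 ⊕ ℤ/3 ⊕ ℤ/6

Derivation:
rank_ℚ(R)=2; free=4−2=2
SNF(R) diag = [3, 6] → torsion [3, 6]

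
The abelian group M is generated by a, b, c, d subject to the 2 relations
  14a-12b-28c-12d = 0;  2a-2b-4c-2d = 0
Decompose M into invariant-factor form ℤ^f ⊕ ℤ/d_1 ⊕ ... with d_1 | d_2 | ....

rank_ℚ(R)=2; free=4−2=2
SNF(R) diag = [2, 2] → torsion [2, 2]

Answer: M ≅ ℤ^2 ⊕ ℤ/2 ⊕ ℤ/2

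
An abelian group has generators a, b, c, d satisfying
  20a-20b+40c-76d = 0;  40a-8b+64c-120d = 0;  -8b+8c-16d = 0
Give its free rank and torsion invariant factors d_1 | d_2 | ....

Answer: M ≅ ℤ^1 ⊕ ℤ/4 ⊕ ℤ/8 ⊕ ℤ/16

Derivation:
rank_ℚ(R)=3; free=4−3=1
SNF(R) diag = [4, 8, 16] → torsion [4, 8, 16]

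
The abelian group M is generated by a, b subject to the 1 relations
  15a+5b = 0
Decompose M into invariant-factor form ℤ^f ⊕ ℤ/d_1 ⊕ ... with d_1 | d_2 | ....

rank_ℚ(R)=1; free=2−1=1
SNF(R) diag = [5] → torsion [5]

Answer: M ≅ ℤ^1 ⊕ ℤ/5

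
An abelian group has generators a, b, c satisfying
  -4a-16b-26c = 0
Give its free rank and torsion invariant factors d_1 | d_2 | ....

Answer: M ≅ ℤ^2 ⊕ ℤ/2

Derivation:
rank_ℚ(R)=1; free=3−1=2
SNF(R) diag = [2] → torsion [2]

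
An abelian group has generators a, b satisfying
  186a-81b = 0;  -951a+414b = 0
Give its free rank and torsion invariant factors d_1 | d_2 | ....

Answer: M ≅ ℤ/3 ⊕ ℤ/9

Derivation:
rank_ℚ(R)=2; free=2−2=0
SNF(R) diag = [3, 9] → torsion [3, 9]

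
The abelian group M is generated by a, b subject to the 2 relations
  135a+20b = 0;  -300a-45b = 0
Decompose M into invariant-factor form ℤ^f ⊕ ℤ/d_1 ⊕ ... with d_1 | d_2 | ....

Answer: M ≅ ℤ/5 ⊕ ℤ/15

Derivation:
rank_ℚ(R)=2; free=2−2=0
SNF(R) diag = [5, 15] → torsion [5, 15]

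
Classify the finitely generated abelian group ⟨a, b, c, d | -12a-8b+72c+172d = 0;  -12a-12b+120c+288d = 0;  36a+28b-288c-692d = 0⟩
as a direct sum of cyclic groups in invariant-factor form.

Answer: M ≅ ℤ^1 ⊕ ℤ/4 ⊕ ℤ/12 ⊕ ℤ/12

Derivation:
rank_ℚ(R)=3; free=4−3=1
SNF(R) diag = [4, 12, 12] → torsion [4, 12, 12]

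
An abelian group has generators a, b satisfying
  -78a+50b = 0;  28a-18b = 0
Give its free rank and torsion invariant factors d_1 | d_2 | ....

rank_ℚ(R)=2; free=2−2=0
SNF(R) diag = [2, 2] → torsion [2, 2]

Answer: M ≅ ℤ/2 ⊕ ℤ/2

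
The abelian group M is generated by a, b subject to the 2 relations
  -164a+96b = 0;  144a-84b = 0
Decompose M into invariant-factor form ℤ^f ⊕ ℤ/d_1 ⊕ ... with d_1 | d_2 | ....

Answer: M ≅ ℤ/4 ⊕ ℤ/12

Derivation:
rank_ℚ(R)=2; free=2−2=0
SNF(R) diag = [4, 12] → torsion [4, 12]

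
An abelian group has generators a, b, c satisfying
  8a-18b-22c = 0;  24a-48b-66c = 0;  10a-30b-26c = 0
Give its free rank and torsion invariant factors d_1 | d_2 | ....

rank_ℚ(R)=3; free=3−3=0
SNF(R) diag = [2, 6, 6] → torsion [2, 6, 6]

Answer: M ≅ ℤ/2 ⊕ ℤ/6 ⊕ ℤ/6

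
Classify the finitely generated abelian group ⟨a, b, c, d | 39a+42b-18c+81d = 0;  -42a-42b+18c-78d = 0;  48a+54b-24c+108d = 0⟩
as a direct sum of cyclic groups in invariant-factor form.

Answer: M ≅ ℤ^1 ⊕ ℤ/3 ⊕ ℤ/6 ⊕ ℤ/6

Derivation:
rank_ℚ(R)=3; free=4−3=1
SNF(R) diag = [3, 6, 6] → torsion [3, 6, 6]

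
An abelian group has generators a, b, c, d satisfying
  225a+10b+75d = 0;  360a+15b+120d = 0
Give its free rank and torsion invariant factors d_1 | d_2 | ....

Answer: M ≅ ℤ^2 ⊕ ℤ/5 ⊕ ℤ/15

Derivation:
rank_ℚ(R)=2; free=4−2=2
SNF(R) diag = [5, 15] → torsion [5, 15]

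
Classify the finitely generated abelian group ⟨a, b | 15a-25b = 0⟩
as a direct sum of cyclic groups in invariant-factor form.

Answer: M ≅ ℤ^1 ⊕ ℤ/5

Derivation:
rank_ℚ(R)=1; free=2−1=1
SNF(R) diag = [5] → torsion [5]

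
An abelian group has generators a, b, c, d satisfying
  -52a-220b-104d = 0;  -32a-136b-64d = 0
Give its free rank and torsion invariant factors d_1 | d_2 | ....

rank_ℚ(R)=2; free=4−2=2
SNF(R) diag = [4, 8] → torsion [4, 8]

Answer: M ≅ ℤ^2 ⊕ ℤ/4 ⊕ ℤ/8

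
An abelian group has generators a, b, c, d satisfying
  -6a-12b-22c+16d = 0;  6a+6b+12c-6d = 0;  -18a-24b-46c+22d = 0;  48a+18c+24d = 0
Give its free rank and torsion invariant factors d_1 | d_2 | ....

Answer: M ≅ ℤ/2 ⊕ ℤ/6 ⊕ ℤ/6 ⊕ ℤ/6

Derivation:
rank_ℚ(R)=4; free=4−4=0
SNF(R) diag = [2, 6, 6, 6] → torsion [2, 6, 6, 6]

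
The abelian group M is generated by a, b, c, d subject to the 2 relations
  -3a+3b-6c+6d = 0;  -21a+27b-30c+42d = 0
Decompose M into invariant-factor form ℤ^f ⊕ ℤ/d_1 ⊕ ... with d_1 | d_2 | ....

rank_ℚ(R)=2; free=4−2=2
SNF(R) diag = [3, 6] → torsion [3, 6]

Answer: M ≅ ℤ^2 ⊕ ℤ/3 ⊕ ℤ/6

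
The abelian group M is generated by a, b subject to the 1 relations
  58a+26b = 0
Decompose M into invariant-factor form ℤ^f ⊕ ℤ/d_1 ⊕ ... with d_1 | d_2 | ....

rank_ℚ(R)=1; free=2−1=1
SNF(R) diag = [2] → torsion [2]

Answer: M ≅ ℤ^1 ⊕ ℤ/2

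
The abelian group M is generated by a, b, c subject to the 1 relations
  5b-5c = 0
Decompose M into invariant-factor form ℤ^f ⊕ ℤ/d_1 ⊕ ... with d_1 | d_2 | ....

Answer: M ≅ ℤ^2 ⊕ ℤ/5

Derivation:
rank_ℚ(R)=1; free=3−1=2
SNF(R) diag = [5] → torsion [5]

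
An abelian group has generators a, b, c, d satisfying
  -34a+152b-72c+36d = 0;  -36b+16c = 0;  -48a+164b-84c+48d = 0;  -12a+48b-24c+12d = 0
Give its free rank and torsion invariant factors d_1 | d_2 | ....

Answer: M ≅ ℤ/2 ⊕ ℤ/4 ⊕ ℤ/4 ⊕ ℤ/12

Derivation:
rank_ℚ(R)=4; free=4−4=0
SNF(R) diag = [2, 4, 4, 12] → torsion [2, 4, 4, 12]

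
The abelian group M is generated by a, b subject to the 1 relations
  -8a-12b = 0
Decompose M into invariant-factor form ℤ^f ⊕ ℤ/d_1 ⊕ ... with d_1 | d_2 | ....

rank_ℚ(R)=1; free=2−1=1
SNF(R) diag = [4] → torsion [4]

Answer: M ≅ ℤ^1 ⊕ ℤ/4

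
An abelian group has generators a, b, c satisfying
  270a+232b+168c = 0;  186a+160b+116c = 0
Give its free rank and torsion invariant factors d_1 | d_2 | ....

Answer: M ≅ ℤ^1 ⊕ ℤ/2 ⊕ ℤ/4

Derivation:
rank_ℚ(R)=2; free=3−2=1
SNF(R) diag = [2, 4] → torsion [2, 4]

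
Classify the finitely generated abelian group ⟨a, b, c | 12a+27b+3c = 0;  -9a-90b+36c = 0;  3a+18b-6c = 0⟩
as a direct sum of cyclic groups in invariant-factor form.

Answer: M ≅ ℤ/3 ⊕ ℤ/9 ⊕ ℤ/18

Derivation:
rank_ℚ(R)=3; free=3−3=0
SNF(R) diag = [3, 9, 18] → torsion [3, 9, 18]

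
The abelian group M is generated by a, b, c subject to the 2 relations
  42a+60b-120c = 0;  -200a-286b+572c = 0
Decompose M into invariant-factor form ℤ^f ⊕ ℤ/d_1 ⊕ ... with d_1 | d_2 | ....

rank_ℚ(R)=2; free=3−2=1
SNF(R) diag = [2, 6] → torsion [2, 6]

Answer: M ≅ ℤ^1 ⊕ ℤ/2 ⊕ ℤ/6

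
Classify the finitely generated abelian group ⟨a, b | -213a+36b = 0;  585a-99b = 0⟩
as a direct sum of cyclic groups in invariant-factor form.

Answer: M ≅ ℤ/3 ⊕ ℤ/9

Derivation:
rank_ℚ(R)=2; free=2−2=0
SNF(R) diag = [3, 9] → torsion [3, 9]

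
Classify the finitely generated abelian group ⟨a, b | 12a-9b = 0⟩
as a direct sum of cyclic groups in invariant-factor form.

Answer: M ≅ ℤ^1 ⊕ ℤ/3

Derivation:
rank_ℚ(R)=1; free=2−1=1
SNF(R) diag = [3] → torsion [3]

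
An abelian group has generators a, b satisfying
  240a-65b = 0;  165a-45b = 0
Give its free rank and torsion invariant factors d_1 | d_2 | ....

rank_ℚ(R)=2; free=2−2=0
SNF(R) diag = [5, 15] → torsion [5, 15]

Answer: M ≅ ℤ/5 ⊕ ℤ/15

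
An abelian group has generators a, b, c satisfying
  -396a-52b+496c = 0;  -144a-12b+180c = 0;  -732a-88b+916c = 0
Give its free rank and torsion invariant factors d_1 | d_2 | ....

rank_ℚ(R)=3; free=3−3=0
SNF(R) diag = [4, 12, 24] → torsion [4, 12, 24]

Answer: M ≅ ℤ/4 ⊕ ℤ/12 ⊕ ℤ/24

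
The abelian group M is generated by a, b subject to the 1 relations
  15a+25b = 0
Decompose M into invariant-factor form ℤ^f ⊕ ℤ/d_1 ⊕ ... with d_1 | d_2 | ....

rank_ℚ(R)=1; free=2−1=1
SNF(R) diag = [5] → torsion [5]

Answer: M ≅ ℤ^1 ⊕ ℤ/5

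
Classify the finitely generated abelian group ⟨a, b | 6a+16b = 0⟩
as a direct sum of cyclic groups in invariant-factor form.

rank_ℚ(R)=1; free=2−1=1
SNF(R) diag = [2] → torsion [2]

Answer: M ≅ ℤ^1 ⊕ ℤ/2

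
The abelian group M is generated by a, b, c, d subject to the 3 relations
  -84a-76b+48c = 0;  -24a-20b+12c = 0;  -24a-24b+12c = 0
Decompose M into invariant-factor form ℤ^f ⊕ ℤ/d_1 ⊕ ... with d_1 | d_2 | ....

Answer: M ≅ ℤ^1 ⊕ ℤ/4 ⊕ ℤ/12 ⊕ ℤ/12

Derivation:
rank_ℚ(R)=3; free=4−3=1
SNF(R) diag = [4, 12, 12] → torsion [4, 12, 12]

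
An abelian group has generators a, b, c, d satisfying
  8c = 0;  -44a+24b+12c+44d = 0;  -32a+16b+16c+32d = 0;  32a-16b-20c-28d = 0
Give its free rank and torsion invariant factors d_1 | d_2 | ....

Answer: M ≅ ℤ/4 ⊕ ℤ/4 ⊕ ℤ/8 ⊕ ℤ/16

Derivation:
rank_ℚ(R)=4; free=4−4=0
SNF(R) diag = [4, 4, 8, 16] → torsion [4, 4, 8, 16]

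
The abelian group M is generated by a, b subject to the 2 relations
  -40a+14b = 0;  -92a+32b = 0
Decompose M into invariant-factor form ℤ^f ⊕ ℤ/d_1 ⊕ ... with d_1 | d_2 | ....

Answer: M ≅ ℤ/2 ⊕ ℤ/4

Derivation:
rank_ℚ(R)=2; free=2−2=0
SNF(R) diag = [2, 4] → torsion [2, 4]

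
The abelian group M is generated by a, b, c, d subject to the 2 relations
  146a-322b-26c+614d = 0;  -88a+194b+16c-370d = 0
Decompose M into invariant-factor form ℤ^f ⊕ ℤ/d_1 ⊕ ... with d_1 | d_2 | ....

rank_ℚ(R)=2; free=4−2=2
SNF(R) diag = [2, 6] → torsion [2, 6]

Answer: M ≅ ℤ^2 ⊕ ℤ/2 ⊕ ℤ/6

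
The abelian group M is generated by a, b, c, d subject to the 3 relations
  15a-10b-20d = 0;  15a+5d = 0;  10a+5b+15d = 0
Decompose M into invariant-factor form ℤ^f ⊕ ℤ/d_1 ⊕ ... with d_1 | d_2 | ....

Answer: M ≅ ℤ^1 ⊕ ℤ/5 ⊕ ℤ/5 ⊕ ℤ/5

Derivation:
rank_ℚ(R)=3; free=4−3=1
SNF(R) diag = [5, 5, 5] → torsion [5, 5, 5]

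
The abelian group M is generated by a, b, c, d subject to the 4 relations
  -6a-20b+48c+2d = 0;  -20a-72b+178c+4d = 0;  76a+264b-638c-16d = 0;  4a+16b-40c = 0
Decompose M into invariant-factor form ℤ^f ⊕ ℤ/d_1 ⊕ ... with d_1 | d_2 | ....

rank_ℚ(R)=4; free=4−4=0
SNF(R) diag = [2, 2, 4, 8] → torsion [2, 2, 4, 8]

Answer: M ≅ ℤ/2 ⊕ ℤ/2 ⊕ ℤ/4 ⊕ ℤ/8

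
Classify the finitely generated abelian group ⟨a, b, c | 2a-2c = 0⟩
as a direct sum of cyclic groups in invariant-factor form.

Answer: M ≅ ℤ^2 ⊕ ℤ/2

Derivation:
rank_ℚ(R)=1; free=3−1=2
SNF(R) diag = [2] → torsion [2]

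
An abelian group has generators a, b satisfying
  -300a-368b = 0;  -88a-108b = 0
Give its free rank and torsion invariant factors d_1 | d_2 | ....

rank_ℚ(R)=2; free=2−2=0
SNF(R) diag = [4, 4] → torsion [4, 4]

Answer: M ≅ ℤ/4 ⊕ ℤ/4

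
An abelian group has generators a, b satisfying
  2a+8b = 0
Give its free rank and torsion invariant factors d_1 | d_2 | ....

Answer: M ≅ ℤ^1 ⊕ ℤ/2

Derivation:
rank_ℚ(R)=1; free=2−1=1
SNF(R) diag = [2] → torsion [2]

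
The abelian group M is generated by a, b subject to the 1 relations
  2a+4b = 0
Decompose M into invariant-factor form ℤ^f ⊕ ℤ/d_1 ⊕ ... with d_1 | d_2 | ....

rank_ℚ(R)=1; free=2−1=1
SNF(R) diag = [2] → torsion [2]

Answer: M ≅ ℤ^1 ⊕ ℤ/2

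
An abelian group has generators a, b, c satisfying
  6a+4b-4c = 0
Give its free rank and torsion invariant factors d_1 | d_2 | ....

rank_ℚ(R)=1; free=3−1=2
SNF(R) diag = [2] → torsion [2]

Answer: M ≅ ℤ^2 ⊕ ℤ/2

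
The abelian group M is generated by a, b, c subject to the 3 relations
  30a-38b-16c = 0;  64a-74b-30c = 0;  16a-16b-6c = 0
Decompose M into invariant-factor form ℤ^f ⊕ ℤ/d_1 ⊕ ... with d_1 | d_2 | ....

rank_ℚ(R)=3; free=3−3=0
SNF(R) diag = [2, 2, 2] → torsion [2, 2, 2]

Answer: M ≅ ℤ/2 ⊕ ℤ/2 ⊕ ℤ/2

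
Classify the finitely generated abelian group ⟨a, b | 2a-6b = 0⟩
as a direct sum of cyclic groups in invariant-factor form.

Answer: M ≅ ℤ^1 ⊕ ℤ/2

Derivation:
rank_ℚ(R)=1; free=2−1=1
SNF(R) diag = [2] → torsion [2]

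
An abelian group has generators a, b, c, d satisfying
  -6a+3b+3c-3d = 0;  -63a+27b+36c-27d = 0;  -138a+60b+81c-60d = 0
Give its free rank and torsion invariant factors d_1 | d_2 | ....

Answer: M ≅ ℤ^1 ⊕ ℤ/3 ⊕ ℤ/3 ⊕ ℤ/9

Derivation:
rank_ℚ(R)=3; free=4−3=1
SNF(R) diag = [3, 3, 9] → torsion [3, 3, 9]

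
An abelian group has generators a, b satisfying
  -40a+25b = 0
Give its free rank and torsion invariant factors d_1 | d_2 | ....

rank_ℚ(R)=1; free=2−1=1
SNF(R) diag = [5] → torsion [5]

Answer: M ≅ ℤ^1 ⊕ ℤ/5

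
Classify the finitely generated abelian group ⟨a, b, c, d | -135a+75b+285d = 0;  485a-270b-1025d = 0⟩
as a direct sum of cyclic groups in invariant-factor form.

Answer: M ≅ ℤ^2 ⊕ ℤ/5 ⊕ ℤ/15

Derivation:
rank_ℚ(R)=2; free=4−2=2
SNF(R) diag = [5, 15] → torsion [5, 15]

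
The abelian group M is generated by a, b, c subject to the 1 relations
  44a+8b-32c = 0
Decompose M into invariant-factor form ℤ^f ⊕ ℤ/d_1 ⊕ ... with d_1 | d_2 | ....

rank_ℚ(R)=1; free=3−1=2
SNF(R) diag = [4] → torsion [4]

Answer: M ≅ ℤ^2 ⊕ ℤ/4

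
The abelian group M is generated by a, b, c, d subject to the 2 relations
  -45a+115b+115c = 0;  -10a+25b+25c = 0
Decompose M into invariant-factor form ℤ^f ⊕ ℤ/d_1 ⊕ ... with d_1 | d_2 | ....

rank_ℚ(R)=2; free=4−2=2
SNF(R) diag = [5, 5] → torsion [5, 5]

Answer: M ≅ ℤ^2 ⊕ ℤ/5 ⊕ ℤ/5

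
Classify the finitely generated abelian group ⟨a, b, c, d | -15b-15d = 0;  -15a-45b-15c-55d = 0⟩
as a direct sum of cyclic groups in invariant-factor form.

Answer: M ≅ ℤ^2 ⊕ ℤ/5 ⊕ ℤ/15

Derivation:
rank_ℚ(R)=2; free=4−2=2
SNF(R) diag = [5, 15] → torsion [5, 15]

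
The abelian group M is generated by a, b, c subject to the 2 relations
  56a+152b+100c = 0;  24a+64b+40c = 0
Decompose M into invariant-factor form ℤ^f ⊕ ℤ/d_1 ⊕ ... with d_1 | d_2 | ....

Answer: M ≅ ℤ^1 ⊕ ℤ/4 ⊕ ℤ/8

Derivation:
rank_ℚ(R)=2; free=3−2=1
SNF(R) diag = [4, 8] → torsion [4, 8]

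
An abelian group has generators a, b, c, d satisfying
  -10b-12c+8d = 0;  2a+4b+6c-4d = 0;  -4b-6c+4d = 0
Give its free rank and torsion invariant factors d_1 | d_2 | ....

Answer: M ≅ ℤ^1 ⊕ ℤ/2 ⊕ ℤ/2 ⊕ ℤ/2

Derivation:
rank_ℚ(R)=3; free=4−3=1
SNF(R) diag = [2, 2, 2] → torsion [2, 2, 2]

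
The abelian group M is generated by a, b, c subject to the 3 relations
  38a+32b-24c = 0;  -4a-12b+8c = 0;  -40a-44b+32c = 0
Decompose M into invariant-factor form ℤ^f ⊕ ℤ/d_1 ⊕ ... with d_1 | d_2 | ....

Answer: M ≅ ℤ/2 ⊕ ℤ/4 ⊕ ℤ/8

Derivation:
rank_ℚ(R)=3; free=3−3=0
SNF(R) diag = [2, 4, 8] → torsion [2, 4, 8]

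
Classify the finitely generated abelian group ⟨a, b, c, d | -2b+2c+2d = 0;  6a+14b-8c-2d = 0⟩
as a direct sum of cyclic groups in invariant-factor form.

Answer: M ≅ ℤ^2 ⊕ ℤ/2 ⊕ ℤ/6

Derivation:
rank_ℚ(R)=2; free=4−2=2
SNF(R) diag = [2, 6] → torsion [2, 6]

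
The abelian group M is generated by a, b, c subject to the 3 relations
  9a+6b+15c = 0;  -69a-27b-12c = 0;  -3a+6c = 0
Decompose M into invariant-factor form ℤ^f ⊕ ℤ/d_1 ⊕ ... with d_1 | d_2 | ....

rank_ℚ(R)=3; free=3−3=0
SNF(R) diag = [3, 3, 3] → torsion [3, 3, 3]

Answer: M ≅ ℤ/3 ⊕ ℤ/3 ⊕ ℤ/3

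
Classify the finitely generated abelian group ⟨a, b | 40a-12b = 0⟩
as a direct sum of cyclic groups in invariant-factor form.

rank_ℚ(R)=1; free=2−1=1
SNF(R) diag = [4] → torsion [4]

Answer: M ≅ ℤ^1 ⊕ ℤ/4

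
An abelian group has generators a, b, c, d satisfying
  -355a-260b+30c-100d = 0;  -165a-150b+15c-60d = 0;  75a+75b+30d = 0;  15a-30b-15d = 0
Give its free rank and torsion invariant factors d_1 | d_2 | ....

rank_ℚ(R)=4; free=4−4=0
SNF(R) diag = [5, 15, 15, 15] → torsion [5, 15, 15, 15]

Answer: M ≅ ℤ/5 ⊕ ℤ/15 ⊕ ℤ/15 ⊕ ℤ/15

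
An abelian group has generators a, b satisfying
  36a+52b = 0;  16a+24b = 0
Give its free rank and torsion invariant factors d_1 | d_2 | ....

Answer: M ≅ ℤ/4 ⊕ ℤ/8

Derivation:
rank_ℚ(R)=2; free=2−2=0
SNF(R) diag = [4, 8] → torsion [4, 8]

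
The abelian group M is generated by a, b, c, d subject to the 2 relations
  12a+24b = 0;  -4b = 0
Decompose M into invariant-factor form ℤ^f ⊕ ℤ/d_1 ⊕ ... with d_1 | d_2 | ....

rank_ℚ(R)=2; free=4−2=2
SNF(R) diag = [4, 12] → torsion [4, 12]

Answer: M ≅ ℤ^2 ⊕ ℤ/4 ⊕ ℤ/12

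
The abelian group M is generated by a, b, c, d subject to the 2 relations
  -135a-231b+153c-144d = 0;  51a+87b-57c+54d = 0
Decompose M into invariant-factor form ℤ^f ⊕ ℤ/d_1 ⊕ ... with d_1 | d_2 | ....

rank_ℚ(R)=2; free=4−2=2
SNF(R) diag = [3, 6] → torsion [3, 6]

Answer: M ≅ ℤ^2 ⊕ ℤ/3 ⊕ ℤ/6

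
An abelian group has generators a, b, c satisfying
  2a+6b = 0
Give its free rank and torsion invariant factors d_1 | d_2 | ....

Answer: M ≅ ℤ^2 ⊕ ℤ/2

Derivation:
rank_ℚ(R)=1; free=3−1=2
SNF(R) diag = [2] → torsion [2]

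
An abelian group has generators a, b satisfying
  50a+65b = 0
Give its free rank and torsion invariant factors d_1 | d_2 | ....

Answer: M ≅ ℤ^1 ⊕ ℤ/5

Derivation:
rank_ℚ(R)=1; free=2−1=1
SNF(R) diag = [5] → torsion [5]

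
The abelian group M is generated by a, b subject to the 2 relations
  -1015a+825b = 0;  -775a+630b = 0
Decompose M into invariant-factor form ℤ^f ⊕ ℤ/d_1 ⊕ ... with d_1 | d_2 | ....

rank_ℚ(R)=2; free=2−2=0
SNF(R) diag = [5, 15] → torsion [5, 15]

Answer: M ≅ ℤ/5 ⊕ ℤ/15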